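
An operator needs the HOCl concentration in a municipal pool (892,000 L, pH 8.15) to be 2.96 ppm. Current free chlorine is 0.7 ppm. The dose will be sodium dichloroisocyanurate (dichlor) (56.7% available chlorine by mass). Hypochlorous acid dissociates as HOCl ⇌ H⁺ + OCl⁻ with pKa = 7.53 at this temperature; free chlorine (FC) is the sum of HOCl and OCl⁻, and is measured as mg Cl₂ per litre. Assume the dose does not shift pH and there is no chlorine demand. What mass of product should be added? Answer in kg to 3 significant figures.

[OCl⁻]/[HOCl] = 10^(pH − pKa) = 10^(8.15 − 7.53) = 4.169; fraction as HOCl = 1/(1 + 4.169) = 0.1935.
Free chlorine required for 2.96 ppm HOCl: 2.96 / 0.1935 = 15.3 ppm.
FC to add: 15.3 − 0.7 = 14.6 mg/L as Cl₂.
Cl₂ equivalent: 14.6 mg/L × 892,000 L = 13,020 g.
Product at 56.7% available Cl: 13,020 / 0.567 = 22,970 g.

23.0 kg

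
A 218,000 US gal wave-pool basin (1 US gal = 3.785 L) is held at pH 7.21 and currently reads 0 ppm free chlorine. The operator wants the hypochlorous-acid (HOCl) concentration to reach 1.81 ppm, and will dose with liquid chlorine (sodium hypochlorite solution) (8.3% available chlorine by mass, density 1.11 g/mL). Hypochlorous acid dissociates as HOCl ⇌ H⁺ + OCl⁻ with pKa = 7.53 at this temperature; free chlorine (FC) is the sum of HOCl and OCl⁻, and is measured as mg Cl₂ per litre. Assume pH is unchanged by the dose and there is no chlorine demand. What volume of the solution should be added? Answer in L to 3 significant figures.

Volume: 218,000 US gal × 3.785 L/gal = 825,130 L.
[OCl⁻]/[HOCl] = 10^(pH − pKa) = 10^(7.21 − 7.53) = 0.4786; fraction as HOCl = 1/(1 + 0.4786) = 0.6763.
Free chlorine required for 1.81 ppm HOCl: 1.81 / 0.6763 = 2.676 ppm.
FC to add: 2.676 − 0 = 2.676 mg/L as Cl₂.
Cl₂ equivalent: 2.676 mg/L × 825,130 L = 2208 g.
Product at 8.3% available Cl: 2208 / 0.083 = 26,610 g.
Volume: 26,610 g ÷ 1.11 g/mL = 23,970 mL.

24.0 L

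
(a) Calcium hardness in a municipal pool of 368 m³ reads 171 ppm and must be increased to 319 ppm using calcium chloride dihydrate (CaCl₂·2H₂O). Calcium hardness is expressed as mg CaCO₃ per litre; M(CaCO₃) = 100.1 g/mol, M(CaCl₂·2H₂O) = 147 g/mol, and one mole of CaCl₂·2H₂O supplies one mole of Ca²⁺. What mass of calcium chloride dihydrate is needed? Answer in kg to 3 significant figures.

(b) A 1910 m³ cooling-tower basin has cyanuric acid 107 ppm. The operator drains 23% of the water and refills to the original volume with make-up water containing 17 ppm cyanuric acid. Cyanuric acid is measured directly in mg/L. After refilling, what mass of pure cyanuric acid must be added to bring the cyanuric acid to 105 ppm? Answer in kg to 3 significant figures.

(a) 80.0 kg; (b) 35.7 kg

(a) Volume: 368 m³ = 368,000 L.
(a) Hardness to add: (319 − 171) = 148 mg/L as CaCO₃ × 368,000 L = 54,460 g as CaCO₃.
(a) Moles of Ca²⁺ (1 mol Ca²⁺ ≡ 1 mol CaCO₃): 54,460 / 100.1 g/mol = 544.1 mol.
(a) Mass of CaCl₂·2H₂O: 544.1 × 147 = 79,980 g.

(b) Volume: 1910 m³ = 1,910,000 L.
(b) After draining 23% and refilling: 107 × 0.77 + 17 × 0.23 = 86.3 ppm.
(b) Deficit to target: 105 − 86.3 = 18.7 mg/L.
(b) Mass: 18.7 mg/L × 1,910,000 L = 35,720 g cyanuric acid.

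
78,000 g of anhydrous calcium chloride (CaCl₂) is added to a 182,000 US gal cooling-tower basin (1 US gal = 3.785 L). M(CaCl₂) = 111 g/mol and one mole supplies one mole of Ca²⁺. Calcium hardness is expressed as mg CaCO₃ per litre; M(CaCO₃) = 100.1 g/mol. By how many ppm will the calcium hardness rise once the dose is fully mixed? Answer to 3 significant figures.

Volume: 182,000 US gal × 3.785 L/gal = 688,870 L.
Moles of Ca²⁺: 78,000 g ÷ 111 g/mol = 702.7 mol.
As CaCO₃: 702.7 mol × 100.1 g/mol = 70,340 g.
Rise: 70,340 g / 688,870 L × 1000 = 102.1 mg/L.

102 ppm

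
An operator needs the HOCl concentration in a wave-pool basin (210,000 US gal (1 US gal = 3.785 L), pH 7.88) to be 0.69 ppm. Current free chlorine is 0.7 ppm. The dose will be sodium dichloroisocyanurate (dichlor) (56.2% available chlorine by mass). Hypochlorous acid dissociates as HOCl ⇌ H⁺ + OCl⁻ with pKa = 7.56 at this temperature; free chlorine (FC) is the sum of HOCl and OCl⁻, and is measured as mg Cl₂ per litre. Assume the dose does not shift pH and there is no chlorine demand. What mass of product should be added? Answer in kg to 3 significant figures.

2.02 kg

Volume: 210,000 US gal × 3.785 L/gal = 794,850 L.
[OCl⁻]/[HOCl] = 10^(pH − pKa) = 10^(7.88 − 7.56) = 2.089; fraction as HOCl = 1/(1 + 2.089) = 0.3237.
Free chlorine required for 0.69 ppm HOCl: 0.69 / 0.3237 = 2.132 ppm.
FC to add: 2.132 − 0.7 = 1.432 mg/L as Cl₂.
Cl₂ equivalent: 1.432 mg/L × 794,850 L = 1138 g.
Product at 56.2% available Cl: 1138 / 0.562 = 2025 g.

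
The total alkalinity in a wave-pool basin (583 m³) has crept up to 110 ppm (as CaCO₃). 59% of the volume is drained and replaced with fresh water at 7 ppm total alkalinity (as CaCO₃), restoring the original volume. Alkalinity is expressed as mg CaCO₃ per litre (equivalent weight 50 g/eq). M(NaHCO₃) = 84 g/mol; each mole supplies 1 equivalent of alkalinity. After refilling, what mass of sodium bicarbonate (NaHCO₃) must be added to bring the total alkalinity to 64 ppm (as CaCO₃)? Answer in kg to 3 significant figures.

14.5 kg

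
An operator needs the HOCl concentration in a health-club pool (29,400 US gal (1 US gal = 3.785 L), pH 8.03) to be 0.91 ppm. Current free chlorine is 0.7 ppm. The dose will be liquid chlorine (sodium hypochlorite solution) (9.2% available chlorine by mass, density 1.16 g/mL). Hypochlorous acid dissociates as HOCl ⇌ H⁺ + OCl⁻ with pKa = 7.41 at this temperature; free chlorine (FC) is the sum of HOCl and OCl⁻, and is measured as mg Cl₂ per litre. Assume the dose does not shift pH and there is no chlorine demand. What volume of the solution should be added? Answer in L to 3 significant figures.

Volume: 29,400 US gal × 3.785 L/gal = 111,279 L.
[OCl⁻]/[HOCl] = 10^(pH − pKa) = 10^(8.03 − 7.41) = 4.169; fraction as HOCl = 1/(1 + 4.169) = 0.1935.
Free chlorine required for 0.91 ppm HOCl: 0.91 / 0.1935 = 4.704 ppm.
FC to add: 4.704 − 0.7 = 4.004 mg/L as Cl₂.
Cl₂ equivalent: 4.004 mg/L × 111,279 L = 445.5 g.
Product at 9.2% available Cl: 445.5 / 0.092 = 4842 g.
Volume: 4842 g ÷ 1.16 g/mL = 4175 mL.

4.17 L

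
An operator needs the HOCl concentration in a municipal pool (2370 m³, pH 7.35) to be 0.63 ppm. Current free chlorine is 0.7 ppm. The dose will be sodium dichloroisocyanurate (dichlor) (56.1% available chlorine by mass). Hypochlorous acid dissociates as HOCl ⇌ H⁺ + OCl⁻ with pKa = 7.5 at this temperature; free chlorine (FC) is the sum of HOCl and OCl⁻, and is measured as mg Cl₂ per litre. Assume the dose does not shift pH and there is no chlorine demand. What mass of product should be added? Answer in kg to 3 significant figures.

1.59 kg

Volume: 2370 m³ = 2,370,000 L.
[OCl⁻]/[HOCl] = 10^(pH − pKa) = 10^(7.35 − 7.5) = 0.7079; fraction as HOCl = 1/(1 + 0.7079) = 0.5855.
Free chlorine required for 0.63 ppm HOCl: 0.63 / 0.5855 = 1.076 ppm.
FC to add: 1.076 − 0.7 = 0.376 mg/L as Cl₂.
Cl₂ equivalent: 0.376 mg/L × 2,370,000 L = 891.1 g.
Product at 56.1% available Cl: 891.1 / 0.561 = 1588 g.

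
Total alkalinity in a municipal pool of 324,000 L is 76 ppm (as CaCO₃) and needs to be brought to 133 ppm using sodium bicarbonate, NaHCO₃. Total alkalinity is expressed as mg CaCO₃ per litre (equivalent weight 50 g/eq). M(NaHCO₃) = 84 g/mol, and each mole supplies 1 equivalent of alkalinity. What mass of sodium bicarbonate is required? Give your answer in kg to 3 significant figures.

31.0 kg

Alkalinity to add: (133 − 76) = 57 mg/L as CaCO₃ × 324,000 L = 18,470 g as CaCO₃.
Equivalents: 18,470 g ÷ 50 g/eq = 369.4 eq.
NaHCO₃ supplies 1 eq per mole → 369.4 mol.
Mass: 369.4 mol × 84 g/mol = 31,030 g.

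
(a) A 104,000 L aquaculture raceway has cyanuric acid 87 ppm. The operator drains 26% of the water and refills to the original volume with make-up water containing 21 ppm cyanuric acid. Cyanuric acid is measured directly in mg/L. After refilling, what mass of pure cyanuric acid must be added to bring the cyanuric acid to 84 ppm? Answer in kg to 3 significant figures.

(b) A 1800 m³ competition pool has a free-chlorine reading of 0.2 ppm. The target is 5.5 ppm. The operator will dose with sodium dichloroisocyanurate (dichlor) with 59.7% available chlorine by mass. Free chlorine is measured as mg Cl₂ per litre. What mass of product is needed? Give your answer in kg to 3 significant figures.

(a) 1.47 kg; (b) 16.0 kg

(a) After draining 26% and refilling: 87 × 0.74 + 21 × 0.26 = 69.84 ppm.
(a) Deficit to target: 84 − 69.84 = 14.16 mg/L.
(a) Mass: 14.16 mg/L × 104,000 L = 1473 g cyanuric acid.

(b) Volume: 1800 m³ = 1,800,000 L.
(b) Chlorine deficit: 5.5 − 0.2 = 5.3 ppm = 5.3 mg/L as Cl₂.
(b) Cl₂ equivalent needed: 5.3 mg/L × 1,800,000 L = 9,540,000 mg = 9540 g.
(b) Product at 59.7% available chlorine: 9540 / 0.597 = 15,980 g.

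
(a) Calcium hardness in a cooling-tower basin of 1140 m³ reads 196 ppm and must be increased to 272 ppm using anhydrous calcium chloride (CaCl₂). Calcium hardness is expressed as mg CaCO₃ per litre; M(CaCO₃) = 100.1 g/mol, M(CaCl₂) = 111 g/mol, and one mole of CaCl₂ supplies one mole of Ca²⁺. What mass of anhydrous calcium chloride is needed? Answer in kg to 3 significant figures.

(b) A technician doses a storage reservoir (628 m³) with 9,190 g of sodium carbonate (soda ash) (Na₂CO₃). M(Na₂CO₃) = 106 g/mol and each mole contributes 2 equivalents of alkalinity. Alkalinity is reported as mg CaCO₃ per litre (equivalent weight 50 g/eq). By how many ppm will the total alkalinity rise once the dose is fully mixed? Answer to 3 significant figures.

(a) 96.1 kg; (b) 13.8 ppm

(a) Volume: 1140 m³ = 1,140,000 L.
(a) Hardness to add: (272 − 196) = 76 mg/L as CaCO₃ × 1,140,000 L = 86,640 g as CaCO₃.
(a) Moles of Ca²⁺ (1 mol Ca²⁺ ≡ 1 mol CaCO₃): 86,640 / 100.1 g/mol = 865.5 mol.
(a) Mass of CaCl₂: 865.5 × 111 = 96,070 g.

(b) Volume: 628 m³ = 628,000 L.
(b) Moles of Na₂CO₃: 9,190 g ÷ 106 g/mol = 86.7 mol → 173.4 eq of alkalinity.
(b) As CaCO₃: 173.4 eq × 50 g/eq = 8670 g.
(b) Rise: 8670 g / 628,000 L × 1000 = 13.81 mg/L.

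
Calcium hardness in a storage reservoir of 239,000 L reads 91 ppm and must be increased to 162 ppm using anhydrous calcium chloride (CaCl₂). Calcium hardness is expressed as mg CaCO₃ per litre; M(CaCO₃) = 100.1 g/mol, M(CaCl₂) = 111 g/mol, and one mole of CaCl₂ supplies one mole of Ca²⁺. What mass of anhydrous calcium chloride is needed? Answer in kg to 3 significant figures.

Hardness to add: (162 − 91) = 71 mg/L as CaCO₃ × 239,000 L = 16,970 g as CaCO₃.
Moles of Ca²⁺ (1 mol Ca²⁺ ≡ 1 mol CaCO₃): 16,970 / 100.1 g/mol = 169.5 mol.
Mass of CaCl₂: 169.5 × 111 = 18,820 g.

18.8 kg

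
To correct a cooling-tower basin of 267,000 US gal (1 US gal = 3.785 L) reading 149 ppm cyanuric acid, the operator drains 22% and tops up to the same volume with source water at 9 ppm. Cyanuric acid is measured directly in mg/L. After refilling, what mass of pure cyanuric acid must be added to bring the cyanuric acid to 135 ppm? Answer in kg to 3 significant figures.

17.0 kg

Volume: 267,000 US gal × 3.785 L/gal = 1,010,595 L.
After draining 22% and refilling: 149 × 0.78 + 9 × 0.22 = 118.2 ppm.
Deficit to target: 135 − 118.2 = 16.8 mg/L.
Mass: 16.8 mg/L × 1,010,595 L = 16,980 g cyanuric acid.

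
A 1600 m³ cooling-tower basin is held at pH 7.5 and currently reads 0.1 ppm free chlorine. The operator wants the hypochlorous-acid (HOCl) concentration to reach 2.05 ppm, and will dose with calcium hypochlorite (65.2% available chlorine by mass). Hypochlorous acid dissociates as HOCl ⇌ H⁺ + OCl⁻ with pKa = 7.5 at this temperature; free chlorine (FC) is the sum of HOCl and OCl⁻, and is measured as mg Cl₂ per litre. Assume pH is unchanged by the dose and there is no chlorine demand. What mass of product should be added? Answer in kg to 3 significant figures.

Volume: 1600 m³ = 1,600,000 L.
[OCl⁻]/[HOCl] = 10^(pH − pKa) = 10^(7.5 − 7.5) = 1; fraction as HOCl = 1/(1 + 1) = 0.5.
Free chlorine required for 2.05 ppm HOCl: 2.05 / 0.5 = 4.1 ppm.
FC to add: 4.1 − 0.1 = 4 mg/L as Cl₂.
Cl₂ equivalent: 4 mg/L × 1,600,000 L = 6400 g.
Product at 65.2% available Cl: 6400 / 0.652 = 9816 g.

9.82 kg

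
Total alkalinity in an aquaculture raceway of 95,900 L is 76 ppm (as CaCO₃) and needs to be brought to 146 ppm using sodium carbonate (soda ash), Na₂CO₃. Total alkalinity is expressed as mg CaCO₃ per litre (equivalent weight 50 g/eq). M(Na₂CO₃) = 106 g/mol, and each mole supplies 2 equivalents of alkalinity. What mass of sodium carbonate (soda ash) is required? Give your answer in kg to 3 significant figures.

7.12 kg

Alkalinity to add: (146 − 76) = 70 mg/L as CaCO₃ × 95,900 L = 6713 g as CaCO₃.
Equivalents: 6713 g ÷ 50 g/eq = 134.3 eq.
Each mole of Na₂CO₃ supplies 2 eq, so 134.3 / 2 = 67.13 mol.
Mass: 67.13 mol × 106 g/mol = 7116 g.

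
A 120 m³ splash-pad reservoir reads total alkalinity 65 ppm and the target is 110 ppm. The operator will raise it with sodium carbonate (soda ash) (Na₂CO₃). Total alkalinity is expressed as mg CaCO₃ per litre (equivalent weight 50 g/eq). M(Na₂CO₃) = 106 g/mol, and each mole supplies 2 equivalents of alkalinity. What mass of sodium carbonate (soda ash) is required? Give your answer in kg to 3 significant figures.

Volume: 120 m³ = 120,000 L.
Alkalinity to add: (110 − 65) = 45 mg/L as CaCO₃ × 120,000 L = 5400 g as CaCO₃.
Equivalents: 5400 g ÷ 50 g/eq = 108 eq.
Each mole of Na₂CO₃ supplies 2 eq, so 108 / 2 = 54 mol.
Mass: 54 mol × 106 g/mol = 5724 g.

5.72 kg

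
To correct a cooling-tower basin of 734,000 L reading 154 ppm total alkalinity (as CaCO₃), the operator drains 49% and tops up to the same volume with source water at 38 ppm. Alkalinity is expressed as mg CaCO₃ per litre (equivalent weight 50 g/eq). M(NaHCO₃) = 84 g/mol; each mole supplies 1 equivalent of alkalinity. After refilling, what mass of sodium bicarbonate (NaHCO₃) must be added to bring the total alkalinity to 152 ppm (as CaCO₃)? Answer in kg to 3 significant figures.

67.6 kg

After draining 49% and refilling: 154 × 0.51 + 38 × 0.49 = 97.16 ppm.
Deficit to target: 152 − 97.16 = 54.84 mg/L.
As CaCO₃: 54.84 mg/L × 734,000 L = 40,250 g; ÷ 50 g/eq ÷ 1 = 805.1 mol NaHCO₃.
Mass: 805.1 × 84 = 67,620 g.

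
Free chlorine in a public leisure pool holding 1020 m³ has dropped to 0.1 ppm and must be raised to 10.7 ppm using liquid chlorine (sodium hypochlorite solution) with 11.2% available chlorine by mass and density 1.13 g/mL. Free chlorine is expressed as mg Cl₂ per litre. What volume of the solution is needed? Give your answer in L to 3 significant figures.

85.4 L

Volume: 1020 m³ = 1,020,000 L.
Chlorine deficit: 10.7 − 0.1 = 10.6 ppm = 10.6 mg/L as Cl₂.
Cl₂ equivalent needed: 10.6 mg/L × 1,020,000 L = 10,810,000 mg = 10,810 g.
Product at 11.2% available chlorine: 10,810 / 0.112 = 96,540 g.
Volume at density 1.13 g/mL: 96,540 g ÷ 1.13 g/mL = 85,430 mL.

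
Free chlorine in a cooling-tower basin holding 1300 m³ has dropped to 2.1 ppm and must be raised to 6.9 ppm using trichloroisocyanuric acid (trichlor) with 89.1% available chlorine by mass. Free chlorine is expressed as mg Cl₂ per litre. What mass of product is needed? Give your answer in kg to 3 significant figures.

7.00 kg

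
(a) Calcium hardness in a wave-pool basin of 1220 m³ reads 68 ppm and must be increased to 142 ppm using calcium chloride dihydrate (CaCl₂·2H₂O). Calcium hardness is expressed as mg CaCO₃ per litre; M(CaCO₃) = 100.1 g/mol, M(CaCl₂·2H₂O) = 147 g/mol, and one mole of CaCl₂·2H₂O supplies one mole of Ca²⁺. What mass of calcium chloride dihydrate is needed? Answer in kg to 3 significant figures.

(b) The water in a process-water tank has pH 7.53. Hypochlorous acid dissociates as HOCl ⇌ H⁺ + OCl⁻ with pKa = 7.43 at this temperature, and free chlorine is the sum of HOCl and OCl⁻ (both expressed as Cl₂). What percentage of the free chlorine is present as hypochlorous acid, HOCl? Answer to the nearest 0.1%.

(a) 133 kg; (b) 44.3%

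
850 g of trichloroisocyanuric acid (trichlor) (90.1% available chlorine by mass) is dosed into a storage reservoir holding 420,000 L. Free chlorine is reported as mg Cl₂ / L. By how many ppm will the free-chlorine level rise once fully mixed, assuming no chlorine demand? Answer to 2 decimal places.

Available chlorine delivered: 850 g × 0.901 = 765.9 g as Cl₂.
Concentration rise: 765.9 g / 420,000 L = 1.823 mg/L = 1.82 ppm.

1.82 ppm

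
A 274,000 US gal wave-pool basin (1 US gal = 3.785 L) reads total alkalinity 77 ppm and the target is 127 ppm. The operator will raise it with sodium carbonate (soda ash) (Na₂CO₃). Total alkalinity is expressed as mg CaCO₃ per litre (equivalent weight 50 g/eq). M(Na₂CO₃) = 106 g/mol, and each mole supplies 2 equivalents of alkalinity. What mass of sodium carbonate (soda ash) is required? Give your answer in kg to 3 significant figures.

55.0 kg

Volume: 274,000 US gal × 3.785 L/gal = 1,037,090 L.
Alkalinity to add: (127 − 77) = 50 mg/L as CaCO₃ × 1,037,090 L = 51,850 g as CaCO₃.
Equivalents: 51,850 g ÷ 50 g/eq = 1037 eq.
Each mole of Na₂CO₃ supplies 2 eq, so 1037 / 2 = 518.5 mol.
Mass: 518.5 mol × 106 g/mol = 54,970 g.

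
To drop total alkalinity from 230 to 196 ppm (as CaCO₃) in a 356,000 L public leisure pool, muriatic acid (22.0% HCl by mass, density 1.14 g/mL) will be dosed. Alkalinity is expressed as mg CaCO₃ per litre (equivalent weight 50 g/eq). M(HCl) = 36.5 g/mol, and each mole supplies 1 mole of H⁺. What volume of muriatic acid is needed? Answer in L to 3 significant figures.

Alkalinity to neutralize: (230 − 196) = 34 mg/L as CaCO₃ × 356,000 L = 12,100 g as CaCO₃.
Equivalents of H⁺ required: 12,100 ÷ 50 g/eq = 242.1 eq = 242.1 mol HCl.
Mass of HCl: 242.1 × 36.5 = 8836 g.
Mass of 22.0% solution: 8836 / 0.22 = 40,160 g.
Volume: 40,160 g ÷ 1.14 g/mL = 35,230 mL.

35.2 L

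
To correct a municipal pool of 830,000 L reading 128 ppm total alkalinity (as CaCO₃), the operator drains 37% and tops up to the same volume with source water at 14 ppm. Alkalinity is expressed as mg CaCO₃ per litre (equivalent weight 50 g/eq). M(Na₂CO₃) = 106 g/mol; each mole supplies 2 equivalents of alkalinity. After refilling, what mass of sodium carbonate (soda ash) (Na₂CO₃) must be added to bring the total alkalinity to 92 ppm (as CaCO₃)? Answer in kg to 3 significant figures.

After draining 37% and refilling: 128 × 0.63 + 14 × 0.37 = 85.82 ppm.
Deficit to target: 92 − 85.82 = 6.18 mg/L.
As CaCO₃: 6.18 mg/L × 830,000 L = 5129 g; ÷ 50 g/eq ÷ 2 = 51.29 mol Na₂CO₃.
Mass: 51.29 × 106 = 5437 g.

5.44 kg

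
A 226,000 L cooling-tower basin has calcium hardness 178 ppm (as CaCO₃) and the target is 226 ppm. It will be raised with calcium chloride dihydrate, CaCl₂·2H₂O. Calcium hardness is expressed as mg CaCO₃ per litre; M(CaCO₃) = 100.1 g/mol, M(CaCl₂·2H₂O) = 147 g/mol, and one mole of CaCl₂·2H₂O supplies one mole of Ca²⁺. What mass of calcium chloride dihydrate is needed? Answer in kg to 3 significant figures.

15.9 kg

Hardness to add: (226 − 178) = 48 mg/L as CaCO₃ × 226,000 L = 10,850 g as CaCO₃.
Moles of Ca²⁺ (1 mol Ca²⁺ ≡ 1 mol CaCO₃): 10,850 / 100.1 g/mol = 108.4 mol.
Mass of CaCl₂·2H₂O: 108.4 × 147 = 15,930 g.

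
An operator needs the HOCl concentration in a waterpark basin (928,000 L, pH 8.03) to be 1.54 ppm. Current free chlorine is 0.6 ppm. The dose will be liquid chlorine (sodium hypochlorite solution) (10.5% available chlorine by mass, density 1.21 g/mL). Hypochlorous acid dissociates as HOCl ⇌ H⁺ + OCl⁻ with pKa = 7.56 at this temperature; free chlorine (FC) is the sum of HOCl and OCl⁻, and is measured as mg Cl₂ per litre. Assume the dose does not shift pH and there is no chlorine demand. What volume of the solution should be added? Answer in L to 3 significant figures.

[OCl⁻]/[HOCl] = 10^(pH − pKa) = 10^(8.03 − 7.56) = 2.951; fraction as HOCl = 1/(1 + 2.951) = 0.2531.
Free chlorine required for 1.54 ppm HOCl: 1.54 / 0.2531 = 6.085 ppm.
FC to add: 6.085 − 0.6 = 5.485 mg/L as Cl₂.
Cl₂ equivalent: 5.485 mg/L × 928,000 L = 5090 g.
Product at 10.5% available Cl: 5090 / 0.105 = 48,480 g.
Volume: 48,480 g ÷ 1.21 g/mL = 40,060 mL.

40.1 L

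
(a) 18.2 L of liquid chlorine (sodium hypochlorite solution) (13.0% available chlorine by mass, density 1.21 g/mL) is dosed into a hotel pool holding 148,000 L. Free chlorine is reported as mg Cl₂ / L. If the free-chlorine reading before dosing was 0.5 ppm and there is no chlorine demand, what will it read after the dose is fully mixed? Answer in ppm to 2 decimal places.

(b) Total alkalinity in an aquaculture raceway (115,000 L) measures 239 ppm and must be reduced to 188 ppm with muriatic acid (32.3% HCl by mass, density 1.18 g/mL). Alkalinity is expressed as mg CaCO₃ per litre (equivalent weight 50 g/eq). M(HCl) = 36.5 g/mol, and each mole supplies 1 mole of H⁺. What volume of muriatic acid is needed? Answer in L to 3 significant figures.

(a) Mass of solution: 18.2 L × 1000 mL/L × 1.21 g/mL = 22,020 g.
(a) Available chlorine delivered: 22,020 g × 0.13 = 2863 g as Cl₂.
(a) Concentration rise: 2863 g / 148,000 L = 19.34 mg/L = 19.34 ppm.
(a) Final FC: 0.5 + 19.34 = 19.84 ppm.

(b) Alkalinity to neutralize: (239 − 188) = 51 mg/L as CaCO₃ × 115,000 L = 5865 g as CaCO₃.
(b) Equivalents of H⁺ required: 5865 ÷ 50 g/eq = 117.3 eq = 117.3 mol HCl.
(b) Mass of HCl: 117.3 × 36.5 = 4281 g.
(b) Mass of 32.3% solution: 4281 / 0.323 = 13,260 g.
(b) Volume: 13,260 g ÷ 1.18 g/mL = 11,230 mL.

(a) 19.84 ppm; (b) 11.2 L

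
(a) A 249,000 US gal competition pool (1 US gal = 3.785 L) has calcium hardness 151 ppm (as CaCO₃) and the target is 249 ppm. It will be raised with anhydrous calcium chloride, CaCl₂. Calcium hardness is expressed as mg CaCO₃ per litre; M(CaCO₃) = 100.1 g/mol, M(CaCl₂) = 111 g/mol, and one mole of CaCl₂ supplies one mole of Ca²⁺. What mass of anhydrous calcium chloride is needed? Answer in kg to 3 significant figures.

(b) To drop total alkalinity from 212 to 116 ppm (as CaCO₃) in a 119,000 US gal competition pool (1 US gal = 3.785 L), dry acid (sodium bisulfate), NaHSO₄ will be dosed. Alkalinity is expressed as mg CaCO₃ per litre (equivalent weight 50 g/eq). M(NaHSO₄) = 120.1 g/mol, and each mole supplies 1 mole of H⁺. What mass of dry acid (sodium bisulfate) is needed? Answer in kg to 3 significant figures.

(a) Volume: 249,000 US gal × 3.785 L/gal = 942,465 L.
(a) Hardness to add: (249 − 151) = 98 mg/L as CaCO₃ × 942,465 L = 92,360 g as CaCO₃.
(a) Moles of Ca²⁺ (1 mol Ca²⁺ ≡ 1 mol CaCO₃): 92,360 / 100.1 g/mol = 922.7 mol.
(a) Mass of CaCl₂: 922.7 × 111 = 102,400 g.

(b) Volume: 119,000 US gal × 3.785 L/gal = 450,415 L.
(b) Alkalinity to neutralize: (212 − 116) = 96 mg/L as CaCO₃ × 450,415 L = 43,240 g as CaCO₃.
(b) Equivalents of H⁺ required: 43,240 ÷ 50 g/eq = 864.8 eq = 864.8 mol NaHSO₄.
(b) Mass of NaHSO₄: 864.8 × 120.1 = 103,900 g.

(a) 102 kg; (b) 104 kg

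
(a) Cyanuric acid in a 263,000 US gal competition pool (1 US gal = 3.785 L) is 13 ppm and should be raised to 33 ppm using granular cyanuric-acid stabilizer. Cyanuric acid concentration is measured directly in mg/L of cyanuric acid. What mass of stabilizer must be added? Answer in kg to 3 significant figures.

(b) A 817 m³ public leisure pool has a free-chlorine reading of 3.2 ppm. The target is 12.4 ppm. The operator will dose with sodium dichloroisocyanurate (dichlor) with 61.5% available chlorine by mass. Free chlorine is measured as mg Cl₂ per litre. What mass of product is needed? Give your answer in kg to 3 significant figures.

(a) 19.9 kg; (b) 12.2 kg

(a) Volume: 263,000 US gal × 3.785 L/gal = 995,455 L.
(a) CYA to add: (33 − 13) = 20 mg/L × 995,455 L = 19,910 g cyanuric acid.

(b) Volume: 817 m³ = 817,000 L.
(b) Chlorine deficit: 12.4 − 3.2 = 9.2 ppm = 9.2 mg/L as Cl₂.
(b) Cl₂ equivalent needed: 9.2 mg/L × 817,000 L = 7,516,000 mg = 7516 g.
(b) Product at 61.5% available chlorine: 7516 / 0.615 = 12,220 g.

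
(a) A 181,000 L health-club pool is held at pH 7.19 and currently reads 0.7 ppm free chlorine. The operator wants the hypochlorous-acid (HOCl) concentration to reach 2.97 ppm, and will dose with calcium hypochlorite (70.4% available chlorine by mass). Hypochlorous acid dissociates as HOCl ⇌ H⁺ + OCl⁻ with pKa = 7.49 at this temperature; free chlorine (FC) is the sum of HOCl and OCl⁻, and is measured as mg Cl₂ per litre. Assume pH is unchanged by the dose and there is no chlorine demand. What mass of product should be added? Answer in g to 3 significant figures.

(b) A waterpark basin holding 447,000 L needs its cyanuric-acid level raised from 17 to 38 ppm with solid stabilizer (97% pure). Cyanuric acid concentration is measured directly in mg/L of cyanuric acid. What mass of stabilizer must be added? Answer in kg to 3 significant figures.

(a) [OCl⁻]/[HOCl] = 10^(pH − pKa) = 10^(7.19 − 7.49) = 0.5012; fraction as HOCl = 1/(1 + 0.5012) = 0.6661.
(a) Free chlorine required for 2.97 ppm HOCl: 2.97 / 0.6661 = 4.459 ppm.
(a) FC to add: 4.459 − 0.7 = 3.759 mg/L as Cl₂.
(a) Cl₂ equivalent: 3.759 mg/L × 181,000 L = 680.3 g.
(a) Product at 70.4% available Cl: 680.3 / 0.704 = 966.3 g.

(b) CYA to add: (38 − 17) = 21 mg/L × 447,000 L = 9387 g cyanuric acid.
(b) At 97% purity: 9387 / 0.97 = 9677 g product.

(a) 966 g; (b) 9.68 kg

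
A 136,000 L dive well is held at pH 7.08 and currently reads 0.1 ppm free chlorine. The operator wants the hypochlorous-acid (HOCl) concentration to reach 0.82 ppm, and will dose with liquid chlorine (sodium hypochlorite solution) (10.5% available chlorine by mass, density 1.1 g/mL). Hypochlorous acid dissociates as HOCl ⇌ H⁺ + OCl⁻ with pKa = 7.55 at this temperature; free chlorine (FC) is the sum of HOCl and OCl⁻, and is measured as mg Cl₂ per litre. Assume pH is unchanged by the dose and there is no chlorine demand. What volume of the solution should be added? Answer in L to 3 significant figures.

1.17 L

[OCl⁻]/[HOCl] = 10^(pH − pKa) = 10^(7.08 − 7.55) = 0.3388; fraction as HOCl = 1/(1 + 0.3388) = 0.7469.
Free chlorine required for 0.82 ppm HOCl: 0.82 / 0.7469 = 1.098 ppm.
FC to add: 1.098 − 0.1 = 0.9979 mg/L as Cl₂.
Cl₂ equivalent: 0.9979 mg/L × 136,000 L = 135.7 g.
Product at 10.5% available Cl: 135.7 / 0.105 = 1292 g.
Volume: 1292 g ÷ 1.1 g/mL = 1175 mL.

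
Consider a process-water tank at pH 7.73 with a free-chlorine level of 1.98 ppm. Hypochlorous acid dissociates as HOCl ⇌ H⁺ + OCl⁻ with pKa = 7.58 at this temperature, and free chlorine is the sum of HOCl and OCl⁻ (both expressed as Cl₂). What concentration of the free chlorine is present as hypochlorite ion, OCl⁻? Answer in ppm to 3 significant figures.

1.16 ppm

[OCl⁻]/[HOCl] = 10^(pH − pKa) = 10^(7.73 − 7.58) = 10^0.15 = 1.413.
Fraction as HOCl = 1 / (1 + 1.413) = 0.4145.
OCl⁻ = (1 − 0.4145) × 1.98 ppm = 1.159 ppm.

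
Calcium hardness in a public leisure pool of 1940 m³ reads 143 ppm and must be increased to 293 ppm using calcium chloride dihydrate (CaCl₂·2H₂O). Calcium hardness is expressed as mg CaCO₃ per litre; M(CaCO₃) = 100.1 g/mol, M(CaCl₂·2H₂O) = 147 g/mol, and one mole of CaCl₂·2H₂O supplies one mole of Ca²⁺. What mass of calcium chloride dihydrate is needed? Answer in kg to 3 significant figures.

427 kg

Volume: 1940 m³ = 1,940,000 L.
Hardness to add: (293 − 143) = 150 mg/L as CaCO₃ × 1,940,000 L = 291,000 g as CaCO₃.
Moles of Ca²⁺ (1 mol Ca²⁺ ≡ 1 mol CaCO₃): 291,000 / 100.1 g/mol = 2907 mol.
Mass of CaCl₂·2H₂O: 2907 × 147 = 427,300 g.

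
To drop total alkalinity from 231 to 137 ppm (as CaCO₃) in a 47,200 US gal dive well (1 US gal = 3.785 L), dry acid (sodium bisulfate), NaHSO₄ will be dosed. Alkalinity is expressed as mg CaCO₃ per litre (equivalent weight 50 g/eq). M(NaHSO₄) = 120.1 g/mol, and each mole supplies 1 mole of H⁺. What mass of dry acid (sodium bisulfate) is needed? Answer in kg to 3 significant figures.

40.3 kg

Volume: 47,200 US gal × 3.785 L/gal = 178,652 L.
Alkalinity to neutralize: (231 − 137) = 94 mg/L as CaCO₃ × 178,652 L = 16,790 g as CaCO₃.
Equivalents of H⁺ required: 16,790 ÷ 50 g/eq = 335.9 eq = 335.9 mol NaHSO₄.
Mass of NaHSO₄: 335.9 × 120.1 = 40,340 g.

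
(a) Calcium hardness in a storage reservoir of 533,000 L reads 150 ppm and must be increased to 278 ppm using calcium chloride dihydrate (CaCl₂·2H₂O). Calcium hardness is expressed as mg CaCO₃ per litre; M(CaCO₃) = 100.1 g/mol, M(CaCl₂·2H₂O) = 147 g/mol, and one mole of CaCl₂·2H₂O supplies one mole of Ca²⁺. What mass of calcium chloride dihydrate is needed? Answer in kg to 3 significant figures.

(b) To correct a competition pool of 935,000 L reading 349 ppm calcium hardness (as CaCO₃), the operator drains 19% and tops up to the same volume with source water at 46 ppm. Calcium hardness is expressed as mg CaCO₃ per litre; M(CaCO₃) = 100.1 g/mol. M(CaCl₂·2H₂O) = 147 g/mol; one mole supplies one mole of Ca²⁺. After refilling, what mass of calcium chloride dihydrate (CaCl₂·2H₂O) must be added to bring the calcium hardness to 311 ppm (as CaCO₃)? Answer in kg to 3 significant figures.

(a) 100 kg; (b) 26.9 kg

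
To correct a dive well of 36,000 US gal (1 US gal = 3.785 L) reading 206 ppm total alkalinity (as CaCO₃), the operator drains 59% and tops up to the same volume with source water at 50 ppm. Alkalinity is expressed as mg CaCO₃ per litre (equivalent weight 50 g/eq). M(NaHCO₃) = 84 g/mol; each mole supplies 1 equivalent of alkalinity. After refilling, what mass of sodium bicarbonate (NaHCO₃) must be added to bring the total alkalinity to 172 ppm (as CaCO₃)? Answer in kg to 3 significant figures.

Volume: 36,000 US gal × 3.785 L/gal = 136,260 L.
After draining 59% and refilling: 206 × 0.41 + 50 × 0.59 = 113.96 ppm.
Deficit to target: 172 − 113.96 = 58.04 mg/L.
As CaCO₃: 58.04 mg/L × 136,260 L = 7909 g; ÷ 50 g/eq ÷ 1 = 158.2 mol NaHCO₃.
Mass: 158.2 × 84 = 13,290 g.

13.3 kg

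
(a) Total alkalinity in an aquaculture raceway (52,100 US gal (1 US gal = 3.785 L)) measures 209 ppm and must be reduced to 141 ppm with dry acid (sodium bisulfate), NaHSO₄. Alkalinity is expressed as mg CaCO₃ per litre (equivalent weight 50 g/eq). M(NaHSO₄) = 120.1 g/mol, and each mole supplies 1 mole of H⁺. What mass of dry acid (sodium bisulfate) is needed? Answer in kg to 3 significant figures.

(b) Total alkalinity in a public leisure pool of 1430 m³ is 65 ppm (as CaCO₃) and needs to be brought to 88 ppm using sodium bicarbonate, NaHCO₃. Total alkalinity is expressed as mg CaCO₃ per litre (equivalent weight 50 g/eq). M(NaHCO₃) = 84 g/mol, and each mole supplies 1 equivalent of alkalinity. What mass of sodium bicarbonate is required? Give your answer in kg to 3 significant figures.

(a) Volume: 52,100 US gal × 3.785 L/gal = 197,198 L.
(a) Alkalinity to neutralize: (209 − 141) = 68 mg/L as CaCO₃ × 197,198 L = 13,410 g as CaCO₃.
(a) Equivalents of H⁺ required: 13,410 ÷ 50 g/eq = 268.2 eq = 268.2 mol NaHSO₄.
(a) Mass of NaHSO₄: 268.2 × 120.1 = 32,210 g.

(b) Volume: 1430 m³ = 1,430,000 L.
(b) Alkalinity to add: (88 − 65) = 23 mg/L as CaCO₃ × 1,430,000 L = 32,890 g as CaCO₃.
(b) Equivalents: 32,890 g ÷ 50 g/eq = 657.8 eq.
(b) NaHCO₃ supplies 1 eq per mole → 657.8 mol.
(b) Mass: 657.8 mol × 84 g/mol = 55,260 g.

(a) 32.2 kg; (b) 55.3 kg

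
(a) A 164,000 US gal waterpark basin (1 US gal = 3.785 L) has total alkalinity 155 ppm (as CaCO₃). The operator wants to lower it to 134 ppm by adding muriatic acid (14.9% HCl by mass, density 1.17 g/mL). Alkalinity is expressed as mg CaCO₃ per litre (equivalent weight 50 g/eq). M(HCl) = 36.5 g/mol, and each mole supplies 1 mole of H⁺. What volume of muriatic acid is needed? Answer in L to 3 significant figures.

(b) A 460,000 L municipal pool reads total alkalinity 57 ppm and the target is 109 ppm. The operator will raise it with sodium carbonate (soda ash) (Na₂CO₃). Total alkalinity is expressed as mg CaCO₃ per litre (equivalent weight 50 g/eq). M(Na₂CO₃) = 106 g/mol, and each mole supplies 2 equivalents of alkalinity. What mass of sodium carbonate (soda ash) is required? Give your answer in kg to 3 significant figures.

(a) 54.6 L; (b) 25.4 kg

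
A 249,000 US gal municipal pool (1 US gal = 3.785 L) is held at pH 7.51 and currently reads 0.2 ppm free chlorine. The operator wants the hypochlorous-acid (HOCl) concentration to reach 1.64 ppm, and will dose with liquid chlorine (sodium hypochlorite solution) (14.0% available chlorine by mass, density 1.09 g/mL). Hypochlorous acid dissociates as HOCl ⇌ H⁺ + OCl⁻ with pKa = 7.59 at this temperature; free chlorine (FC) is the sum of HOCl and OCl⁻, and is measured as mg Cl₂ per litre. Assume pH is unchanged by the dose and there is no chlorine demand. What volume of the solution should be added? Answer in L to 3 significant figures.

Volume: 249,000 US gal × 3.785 L/gal = 942,465 L.
[OCl⁻]/[HOCl] = 10^(pH − pKa) = 10^(7.51 − 7.59) = 0.8318; fraction as HOCl = 1/(1 + 0.8318) = 0.5459.
Free chlorine required for 1.64 ppm HOCl: 1.64 / 0.5459 = 3.004 ppm.
FC to add: 3.004 − 0.2 = 2.804 mg/L as Cl₂.
Cl₂ equivalent: 2.804 mg/L × 942,465 L = 2643 g.
Product at 14.0% available Cl: 2643 / 0.14 = 18,880 g.
Volume: 18,880 g ÷ 1.09 g/mL = 17,320 mL.

17.3 L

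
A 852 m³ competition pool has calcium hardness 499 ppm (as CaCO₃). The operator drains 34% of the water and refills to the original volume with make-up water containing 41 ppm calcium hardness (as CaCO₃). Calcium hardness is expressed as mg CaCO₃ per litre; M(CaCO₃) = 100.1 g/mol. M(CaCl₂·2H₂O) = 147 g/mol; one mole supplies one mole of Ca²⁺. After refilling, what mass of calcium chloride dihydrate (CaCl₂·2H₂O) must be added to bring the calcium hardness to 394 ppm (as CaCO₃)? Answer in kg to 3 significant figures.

63.5 kg

Volume: 852 m³ = 852,000 L.
After draining 34% and refilling: 499 × 0.66 + 41 × 0.34 = 343.28 ppm.
Deficit to target: 394 − 343.28 = 50.72 mg/L.
As CaCO₃: 50.72 mg/L × 852,000 L = 43,210 g; ÷ 100.1 = 431.7 mol Ca²⁺.
Mass: 431.7 × 147 = 63,460 g.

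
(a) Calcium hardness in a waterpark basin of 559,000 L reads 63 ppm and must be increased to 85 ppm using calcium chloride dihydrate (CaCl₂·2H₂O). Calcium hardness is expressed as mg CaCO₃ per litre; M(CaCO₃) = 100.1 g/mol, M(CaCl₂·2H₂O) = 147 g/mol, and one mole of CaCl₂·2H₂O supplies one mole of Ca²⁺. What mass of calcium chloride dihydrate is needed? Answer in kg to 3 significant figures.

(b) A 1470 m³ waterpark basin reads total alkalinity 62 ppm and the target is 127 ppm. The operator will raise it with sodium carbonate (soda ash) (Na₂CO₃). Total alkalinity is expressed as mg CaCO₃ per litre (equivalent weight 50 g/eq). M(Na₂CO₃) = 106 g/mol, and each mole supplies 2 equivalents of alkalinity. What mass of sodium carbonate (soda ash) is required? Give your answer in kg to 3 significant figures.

(a) Hardness to add: (85 − 63) = 22 mg/L as CaCO₃ × 559,000 L = 12,300 g as CaCO₃.
(a) Moles of Ca²⁺ (1 mol Ca²⁺ ≡ 1 mol CaCO₃): 12,300 / 100.1 g/mol = 122.9 mol.
(a) Mass of CaCl₂·2H₂O: 122.9 × 147 = 18,060 g.

(b) Volume: 1470 m³ = 1,470,000 L.
(b) Alkalinity to add: (127 − 62) = 65 mg/L as CaCO₃ × 1,470,000 L = 95,550 g as CaCO₃.
(b) Equivalents: 95,550 g ÷ 50 g/eq = 1911 eq.
(b) Each mole of Na₂CO₃ supplies 2 eq, so 1911 / 2 = 955.5 mol.
(b) Mass: 955.5 mol × 106 g/mol = 101,300 g.

(a) 18.1 kg; (b) 101 kg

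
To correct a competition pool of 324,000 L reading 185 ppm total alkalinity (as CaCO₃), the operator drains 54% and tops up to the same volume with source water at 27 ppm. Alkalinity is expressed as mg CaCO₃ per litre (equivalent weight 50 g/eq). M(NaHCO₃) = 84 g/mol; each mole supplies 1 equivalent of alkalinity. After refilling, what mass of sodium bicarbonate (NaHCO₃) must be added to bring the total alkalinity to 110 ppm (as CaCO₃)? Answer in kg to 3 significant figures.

5.62 kg

After draining 54% and refilling: 185 × 0.46 + 27 × 0.54 = 99.68 ppm.
Deficit to target: 110 − 99.68 = 10.32 mg/L.
As CaCO₃: 10.32 mg/L × 324,000 L = 3344 g; ÷ 50 g/eq ÷ 1 = 66.87 mol NaHCO₃.
Mass: 66.87 × 84 = 5617 g.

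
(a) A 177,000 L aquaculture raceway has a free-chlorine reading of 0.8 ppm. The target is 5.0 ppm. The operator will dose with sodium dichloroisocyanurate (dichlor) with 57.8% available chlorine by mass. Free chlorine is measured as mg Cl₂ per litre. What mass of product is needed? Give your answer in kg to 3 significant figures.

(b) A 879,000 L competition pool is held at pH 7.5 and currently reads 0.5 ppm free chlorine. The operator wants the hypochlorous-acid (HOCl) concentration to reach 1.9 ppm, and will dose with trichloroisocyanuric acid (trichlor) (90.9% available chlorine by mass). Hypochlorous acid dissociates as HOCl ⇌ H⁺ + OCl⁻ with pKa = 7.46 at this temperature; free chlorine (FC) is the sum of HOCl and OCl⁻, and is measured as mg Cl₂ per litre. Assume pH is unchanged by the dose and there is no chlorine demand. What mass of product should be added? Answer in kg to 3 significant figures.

(a) 1.29 kg; (b) 3.37 kg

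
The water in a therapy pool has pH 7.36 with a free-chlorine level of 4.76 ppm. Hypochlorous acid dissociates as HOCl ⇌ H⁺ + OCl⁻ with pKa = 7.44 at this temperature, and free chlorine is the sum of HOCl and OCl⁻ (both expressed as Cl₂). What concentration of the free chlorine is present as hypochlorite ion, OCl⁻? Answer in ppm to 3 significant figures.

[OCl⁻]/[HOCl] = 10^(pH − pKa) = 10^(7.36 − 7.44) = 10^-0.08 = 0.8318.
Fraction as HOCl = 1 / (1 + 0.8318) = 0.5459.
OCl⁻ = (1 − 0.5459) × 4.76 ppm = 2.161 ppm.

2.16 ppm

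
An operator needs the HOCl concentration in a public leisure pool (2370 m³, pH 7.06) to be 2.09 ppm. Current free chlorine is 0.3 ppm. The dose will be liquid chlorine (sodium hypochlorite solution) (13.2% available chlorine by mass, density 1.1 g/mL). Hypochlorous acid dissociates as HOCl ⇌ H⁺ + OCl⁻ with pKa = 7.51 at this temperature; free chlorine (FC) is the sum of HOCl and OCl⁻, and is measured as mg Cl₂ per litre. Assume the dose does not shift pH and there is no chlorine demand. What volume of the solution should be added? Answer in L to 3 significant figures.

41.3 L

Volume: 2370 m³ = 2,370,000 L.
[OCl⁻]/[HOCl] = 10^(pH − pKa) = 10^(7.06 − 7.51) = 0.3548; fraction as HOCl = 1/(1 + 0.3548) = 0.7381.
Free chlorine required for 2.09 ppm HOCl: 2.09 / 0.7381 = 2.832 ppm.
FC to add: 2.832 − 0.3 = 2.532 mg/L as Cl₂.
Cl₂ equivalent: 2.532 mg/L × 2,370,000 L = 6000 g.
Product at 13.2% available Cl: 6000 / 0.132 = 45,450 g.
Volume: 45,450 g ÷ 1.1 g/mL = 41,320 mL.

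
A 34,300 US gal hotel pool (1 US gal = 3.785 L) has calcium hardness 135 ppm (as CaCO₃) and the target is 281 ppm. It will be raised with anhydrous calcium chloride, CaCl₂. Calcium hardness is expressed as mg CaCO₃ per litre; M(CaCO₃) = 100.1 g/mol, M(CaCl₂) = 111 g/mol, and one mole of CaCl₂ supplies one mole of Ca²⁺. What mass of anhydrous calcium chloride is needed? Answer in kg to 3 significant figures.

21.0 kg

Volume: 34,300 US gal × 3.785 L/gal = 129,826 L.
Hardness to add: (281 − 135) = 146 mg/L as CaCO₃ × 129,826 L = 18,950 g as CaCO₃.
Moles of Ca²⁺ (1 mol Ca²⁺ ≡ 1 mol CaCO₃): 18,950 / 100.1 g/mol = 189.4 mol.
Mass of CaCl₂: 189.4 × 111 = 21,020 g.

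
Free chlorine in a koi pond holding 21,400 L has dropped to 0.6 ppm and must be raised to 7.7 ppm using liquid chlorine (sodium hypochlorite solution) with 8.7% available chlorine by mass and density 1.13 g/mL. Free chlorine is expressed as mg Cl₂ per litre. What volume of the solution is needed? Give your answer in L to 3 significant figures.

Chlorine deficit: 7.7 − 0.6 = 7.1 ppm = 7.1 mg/L as Cl₂.
Cl₂ equivalent needed: 7.1 mg/L × 21,400 L = 151,900 mg = 151.9 g.
Product at 8.7% available chlorine: 151.9 / 0.087 = 1746 g.
Volume at density 1.13 g/mL: 1746 g ÷ 1.13 g/mL = 1546 mL.

1.55 L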